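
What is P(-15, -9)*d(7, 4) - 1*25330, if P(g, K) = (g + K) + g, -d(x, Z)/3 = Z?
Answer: -24862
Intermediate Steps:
d(x, Z) = -3*Z
P(g, K) = K + 2*g (P(g, K) = (K + g) + g = K + 2*g)
P(-15, -9)*d(7, 4) - 1*25330 = (-9 + 2*(-15))*(-3*4) - 1*25330 = (-9 - 30)*(-12) - 25330 = -39*(-12) - 25330 = 468 - 25330 = -24862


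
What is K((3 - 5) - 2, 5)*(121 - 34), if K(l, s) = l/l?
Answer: 87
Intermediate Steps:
K(l, s) = 1
K((3 - 5) - 2, 5)*(121 - 34) = 1*(121 - 34) = 1*87 = 87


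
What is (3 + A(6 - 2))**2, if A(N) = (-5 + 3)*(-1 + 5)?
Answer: 25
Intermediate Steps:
A(N) = -8 (A(N) = -2*4 = -8)
(3 + A(6 - 2))**2 = (3 - 8)**2 = (-5)**2 = 25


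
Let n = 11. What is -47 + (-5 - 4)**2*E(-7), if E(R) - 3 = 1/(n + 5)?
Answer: 3217/16 ≈ 201.06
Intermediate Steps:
E(R) = 49/16 (E(R) = 3 + 1/(11 + 5) = 3 + 1/16 = 49/16)
-47 + (-5 - 4)**2*E(-7) = -47 + (-5 - 4)**2*(49/16) = -47 + (-9)**2*(49/16) = -47 + 81*(49/16) = -47 + 3969/16 = 3217/16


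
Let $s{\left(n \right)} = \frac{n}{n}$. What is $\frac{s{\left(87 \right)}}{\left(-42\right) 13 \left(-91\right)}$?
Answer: $\frac{1}{49686} \approx 2.0126 \cdot 10^{-5}$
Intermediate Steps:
$s{\left(n \right)} = 1$
$\frac{s{\left(87 \right)}}{\left(-42\right) 13 \left(-91\right)} = 1 \frac{1}{\left(-42\right) 13 \left(-91\right)} = 1 \frac{1}{\left(-546\right) \left(-91\right)} = 1 \cdot \frac{1}{49686} = \frac{1}{49686}$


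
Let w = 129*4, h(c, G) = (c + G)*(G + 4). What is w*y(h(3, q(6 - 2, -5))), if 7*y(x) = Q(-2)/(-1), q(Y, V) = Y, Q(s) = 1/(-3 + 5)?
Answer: -258/7 ≈ -36.857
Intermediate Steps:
Q(s) = ½ (Q(s) = 1/2 = ½)
h(c, G) = (4 + G)*(G + c) (h(c, G) = (G + c)*(4 + G) = (4 + G)*(G + c))
y(x) = -1/14 (y(x) = ((½)/(-1))/7 = ((½)*(-1))/7 = (⅐)*(-½) = -1/14)
w = 516
w*y(h(3, q(6 - 2, -5))) = 516*(-1/14) = -258/7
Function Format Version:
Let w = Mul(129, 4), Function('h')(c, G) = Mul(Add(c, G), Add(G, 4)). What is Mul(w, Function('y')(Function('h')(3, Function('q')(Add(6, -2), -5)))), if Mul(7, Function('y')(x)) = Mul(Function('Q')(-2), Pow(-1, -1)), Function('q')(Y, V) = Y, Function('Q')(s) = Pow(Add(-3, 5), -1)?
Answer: Rational(-258, 7) ≈ -36.857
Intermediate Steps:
Function('Q')(s) = Rational(1, 2) (Function('Q')(s) = Pow(2, -1) = Rational(1, 2))
Function('h')(c, G) = Mul(Add(4, G), Add(G, c)) (Function('h')(c, G) = Mul(Add(G, c), Add(4, G)) = Mul(Add(4, G), Add(G, c)))
Function('y')(x) = Rational(-1, 14) (Function('y')(x) = Mul(Rational(1, 7), Mul(Rational(1, 2), Pow(-1, -1))) = Mul(Rational(1, 7), Mul(Rational(1, 2), -1)) = Mul(Rational(1, 7), Rational(-1, 2)) = Rational(-1, 14))
w = 516
Mul(w, Function('y')(Function('h')(3, Function('q')(Add(6, -2), -5)))) = Mul(516, Rational(-1, 14)) = Rational(-258, 7)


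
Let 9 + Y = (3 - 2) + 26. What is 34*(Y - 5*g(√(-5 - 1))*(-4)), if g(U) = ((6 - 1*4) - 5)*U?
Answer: 612 - 2040*I*√6 ≈ 612.0 - 4997.0*I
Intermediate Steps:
g(U) = -3*U (g(U) = ((6 - 4) - 5)*U = (2 - 5)*U = -3*U)
Y = 18 (Y = -9 + ((3 - 2) + 26) = -9 + (1 + 26) = -9 + 27 = 18)
34*(Y - 5*g(√(-5 - 1))*(-4)) = 34*(18 - 5*(-3*√(-5 - 1))*(-4)) = 34*(18 - 5*(-3*I*√6)*(-4)) = 34*(18 - (-15*I*√6)*(-4)) = 34*(18 - 60*I*√6) = 612 - 2040*I*√6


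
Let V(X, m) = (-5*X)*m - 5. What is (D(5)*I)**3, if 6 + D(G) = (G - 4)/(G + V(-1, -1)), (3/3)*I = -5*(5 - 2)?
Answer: 804357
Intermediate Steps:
V(X, m) = -5 - 5*X*m (V(X, m) = -5*X*m - 5 = -5 - 5*X*m)
I = -15 (I = -5*(5 - 2) = -5*3 = -15)
D(G) = -6 + (-4 + G)/(-10 + G) (D(G) = -6 + (G - 4)/(G + (-5 - 5*(-1)*(-1))) = -6 + (-4 + G)/(G + (-5 - 5)) = -6 + (-4 + G)/(G - 10) = -6 + (-4 + G)/(-10 + G))
(D(5)*I)**3 = (((56 - 5*5)/(-10 + 5))*(-15))**3 = (((56 - 25)/(-5))*(-15))**3 = (-1/5*31*(-15))**3 = (-31/5*(-15))**3 = 93**3 = 804357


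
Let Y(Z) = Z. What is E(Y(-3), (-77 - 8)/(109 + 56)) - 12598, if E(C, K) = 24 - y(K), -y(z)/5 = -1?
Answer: -12579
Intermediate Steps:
y(z) = 5 (y(z) = -5*(-1) = 5)
E(C, K) = 19 (E(C, K) = 24 - 1*5 = 24 - 5 = 19)
E(Y(-3), (-77 - 8)/(109 + 56)) - 12598 = 19 - 12598 = -12579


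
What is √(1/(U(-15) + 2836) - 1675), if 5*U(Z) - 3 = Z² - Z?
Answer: 6*I*√9678842610/14423 ≈ 40.927*I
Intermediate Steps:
U(Z) = ⅗ - Z/5 + Z²/5 (U(Z) = ⅗ + (Z² - Z)/5 = ⅗ + (-Z/5 + Z²/5) = ⅗ - Z/5 + Z²/5)
√(1/(U(-15) + 2836) - 1675) = √(1/((⅗ - ⅕*(-15) + (⅕)*(-15)²) + 2836) - 1675) = √(1/((⅗ + 3 + (⅕)*225) + 2836) - 1675) = √(1/((⅗ + 3 + 45) + 2836) - 1675) = √(1/(243/5 + 2836) - 1675) = √(1/(14423/5) - 1675) = √(5/14423 - 1675) = √(-24158520/14423) = 6*I*√9678842610/14423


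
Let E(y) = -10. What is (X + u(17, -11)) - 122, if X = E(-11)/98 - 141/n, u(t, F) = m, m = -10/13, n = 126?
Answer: -473891/3822 ≈ -123.99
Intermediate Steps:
m = -10/13 (m = -10*1/13 = -10/13 ≈ -0.76923)
u(t, F) = -10/13
X = -359/294 (X = -10/98 - 141/126 = -10*1/98 - 141*1/126 = -5/49 - 47/42 = -359/294 ≈ -1.2211)
(X + u(17, -11)) - 122 = (-359/294 - 10/13) - 122 = -7607/3822 - 122 = -473891/3822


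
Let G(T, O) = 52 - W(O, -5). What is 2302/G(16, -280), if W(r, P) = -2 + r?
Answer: 1151/167 ≈ 6.8922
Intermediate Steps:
G(T, O) = 54 - O (G(T, O) = 52 - (-2 + O) = 52 + (2 - O) = 54 - O)
2302/G(16, -280) = 2302/(54 - 1*(-280)) = 2302/(54 + 280) = 2302/334 = 2302*(1/334) = 1151/167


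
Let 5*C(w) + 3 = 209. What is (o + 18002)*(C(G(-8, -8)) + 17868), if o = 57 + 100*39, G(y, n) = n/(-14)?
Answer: 1966340614/5 ≈ 3.9327e+8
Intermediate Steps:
G(y, n) = -n/14 (G(y, n) = n*(-1/14) = -n/14)
C(w) = 206/5 (C(w) = -⅗ + (⅕)*209 = -⅗ + 209/5 = 206/5)
o = 3957 (o = 57 + 3900 = 3957)
(o + 18002)*(C(G(-8, -8)) + 17868) = (3957 + 18002)*(206/5 + 17868) = 21959*(89546/5) = 1966340614/5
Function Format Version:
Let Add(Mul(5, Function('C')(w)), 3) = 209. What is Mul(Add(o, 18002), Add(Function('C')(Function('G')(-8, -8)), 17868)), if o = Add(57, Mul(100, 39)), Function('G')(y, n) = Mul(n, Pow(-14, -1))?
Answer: Rational(1966340614, 5) ≈ 3.9327e+8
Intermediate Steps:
Function('G')(y, n) = Mul(Rational(-1, 14), n) (Function('G')(y, n) = Mul(n, Rational(-1, 14)) = Mul(Rational(-1, 14), n))
Function('C')(w) = Rational(206, 5) (Function('C')(w) = Add(Rational(-3, 5), Mul(Rational(1, 5), 209)) = Add(Rational(-3, 5), Rational(209, 5)) = Rational(206, 5))
o = 3957 (o = Add(57, 3900) = 3957)
Mul(Add(o, 18002), Add(Function('C')(Function('G')(-8, -8)), 17868)) = Mul(Add(3957, 18002), Add(Rational(206, 5), 17868)) = Mul(21959, Rational(89546, 5)) = Rational(1966340614, 5)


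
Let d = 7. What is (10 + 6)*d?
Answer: 112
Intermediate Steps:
(10 + 6)*d = (10 + 6)*7 = 16*7 = 112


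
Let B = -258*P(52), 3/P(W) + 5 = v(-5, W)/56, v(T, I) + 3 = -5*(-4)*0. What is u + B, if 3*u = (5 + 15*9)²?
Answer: 5676832/849 ≈ 6686.5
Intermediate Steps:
v(T, I) = -3 (v(T, I) = -3 - 5*(-4)*0 = -3 + 20*0 = -3 + 0 = -3)
P(W) = -168/283 (P(W) = 3/(-5 - 3/56) = 3/(-283/56) = 3*(-56/283) = -168/283)
B = 43344/283 (B = -258*(-168/283) = 43344/283 ≈ 153.16)
u = 19600/3 (u = (5 + 15*9)²/3 = (5 + 135)²/3 = (⅓)*140² = (⅓)*19600 = 19600/3 ≈ 6533.3)
u + B = 19600/3 + 43344/283 = 5676832/849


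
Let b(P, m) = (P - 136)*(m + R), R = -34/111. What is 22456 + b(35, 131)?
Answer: 1027409/111 ≈ 9255.9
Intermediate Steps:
R = -34/111 (R = -34*1/111 = -34/111 ≈ -0.30631)
b(P, m) = (-136 + P)*(-34/111 + m) (b(P, m) = (P - 136)*(m - 34/111) = (-136 + P)*(-34/111 + m))
22456 + b(35, 131) = 22456 + (4624/111 - 136*131 - 34/111*35 + 35*131) = 22456 + (4624/111 - 17816 - 1190/111 + 4585) = 22456 - 1465207/111 = 1027409/111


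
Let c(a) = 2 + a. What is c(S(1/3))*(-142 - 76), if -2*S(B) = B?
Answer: -1199/3 ≈ -399.67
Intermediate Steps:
S(B) = -B/2
c(S(1/3))*(-142 - 76) = (2 - 1/2/3)*(-142 - 76) = (2 - 1/2*1/3)*(-218) = (2 - 1/6)*(-218) = (11/6)*(-218) = -1199/3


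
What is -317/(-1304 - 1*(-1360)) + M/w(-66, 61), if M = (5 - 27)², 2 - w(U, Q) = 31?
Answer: -36297/1624 ≈ -22.350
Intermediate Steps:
w(U, Q) = -29 (w(U, Q) = 2 - 1*31 = 2 - 31 = -29)
M = 484 (M = (-22)² = 484)
-317/(-1304 - 1*(-1360)) + M/w(-66, 61) = -317/(-1304 - 1*(-1360)) + 484/(-29) = -317/(-1304 + 1360) + 484*(-1/29) = -317/56 - 484/29 = -36297/1624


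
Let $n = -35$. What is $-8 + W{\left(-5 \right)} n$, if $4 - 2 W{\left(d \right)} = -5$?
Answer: $- \frac{331}{2} \approx -165.5$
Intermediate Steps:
$W{\left(d \right)} = \frac{9}{2}$ ($W{\left(d \right)} = 2 - - \frac{5}{2} = 2 + \frac{5}{2} = \frac{9}{2}$)
$-8 + W{\left(-5 \right)} n = -8 + \frac{9}{2} \left(-35\right) = -8 - \frac{315}{2} = - \frac{331}{2}$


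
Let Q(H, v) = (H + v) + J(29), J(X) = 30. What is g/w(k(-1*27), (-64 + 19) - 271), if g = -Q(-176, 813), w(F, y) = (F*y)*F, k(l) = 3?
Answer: 667/2844 ≈ 0.23453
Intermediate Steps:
w(F, y) = y*F²
Q(H, v) = 30 + H + v (Q(H, v) = (H + v) + 30 = 30 + H + v)
g = -667 (g = -(30 - 176 + 813) = -1*667 = -667)
g/w(k(-1*27), (-64 + 19) - 271) = -667*1/(9*((-64 + 19) - 271)) = -667*1/(9*(-45 - 271)) = -667/((-316*9)) = -667/(-2844) = -667*(-1/2844) = 667/2844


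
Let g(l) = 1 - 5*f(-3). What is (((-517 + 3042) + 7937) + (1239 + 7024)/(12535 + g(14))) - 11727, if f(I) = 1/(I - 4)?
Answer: -110954764/87757 ≈ -1264.3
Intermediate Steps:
f(I) = 1/(-4 + I)
g(l) = 12/7 (g(l) = 1 - 5/(-4 - 3) = 1 - 5/(-7) = 1 - 5*(-⅐) = 1 + 5/7 = 12/7)
(((-517 + 3042) + 7937) + (1239 + 7024)/(12535 + g(14))) - 11727 = (((-517 + 3042) + 7937) + (1239 + 7024)/(12535 + 12/7)) - 11727 = ((2525 + 7937) + 8263/(87757/7)) - 11727 = (10462 + 8263*(7/87757)) - 11727 = (10462 + 57841/87757) - 11727 = 918171575/87757 - 11727 = -110954764/87757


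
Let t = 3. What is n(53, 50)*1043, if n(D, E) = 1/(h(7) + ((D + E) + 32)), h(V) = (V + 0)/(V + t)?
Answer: 10430/1357 ≈ 7.6861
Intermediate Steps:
h(V) = V/(3 + V) (h(V) = (V + 0)/(V + 3) = V/(3 + V))
n(D, E) = 1/(327/10 + D + E) (n(D, E) = 1/(7/(3 + 7) + ((D + E) + 32)) = 1/(7/10 + (32 + D + E)) = 1/(327/10 + D + E))
n(53, 50)*1043 = (10/(327 + 10*53 + 10*50))*1043 = (10/(327 + 530 + 500))*1043 = (10/1357)*1043 = 10430/1357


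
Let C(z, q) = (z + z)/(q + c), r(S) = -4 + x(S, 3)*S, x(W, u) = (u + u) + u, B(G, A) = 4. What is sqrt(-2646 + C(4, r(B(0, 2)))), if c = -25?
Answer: I*sqrt(129598)/7 ≈ 51.428*I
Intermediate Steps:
x(W, u) = 3*u (x(W, u) = 2*u + u = 3*u)
r(S) = -4 + 9*S (r(S) = -4 + (3*3)*S = -4 + 9*S)
C(z, q) = 2*z/(-25 + q) (C(z, q) = (z + z)/(q - 25) = (2*z)/(-25 + q) = 2*z/(-25 + q))
sqrt(-2646 + C(4, r(B(0, 2)))) = sqrt(-2646 + 2*4/(-25 + (-4 + 9*4))) = sqrt(-2646 + 2*4/(-25 + (-4 + 36))) = sqrt(-2646 + 2*4/(-25 + 32)) = sqrt(-2646 + 2*4/7) = sqrt(-2646 + 2*4*(1/7)) = sqrt(-2646 + 8/7) = sqrt(-18514/7) = I*sqrt(129598)/7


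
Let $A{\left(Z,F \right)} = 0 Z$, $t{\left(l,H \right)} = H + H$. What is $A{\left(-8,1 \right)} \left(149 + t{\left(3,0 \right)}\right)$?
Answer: $0$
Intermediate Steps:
$t{\left(l,H \right)} = 2 H$
$A{\left(Z,F \right)} = 0$
$A{\left(-8,1 \right)} \left(149 + t{\left(3,0 \right)}\right) = 0 \left(149 + 2 \cdot 0\right) = 0 \left(149 + 0\right) = 0 \cdot 149 = 0$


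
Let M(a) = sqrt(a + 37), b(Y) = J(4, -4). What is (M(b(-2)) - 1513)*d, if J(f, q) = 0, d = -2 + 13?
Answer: -16643 + 11*sqrt(37) ≈ -16576.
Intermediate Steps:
d = 11
b(Y) = 0
M(a) = sqrt(37 + a)
(M(b(-2)) - 1513)*d = (sqrt(37 + 0) - 1513)*11 = (sqrt(37) - 1513)*11 = (-1513 + sqrt(37))*11 = -16643 + 11*sqrt(37)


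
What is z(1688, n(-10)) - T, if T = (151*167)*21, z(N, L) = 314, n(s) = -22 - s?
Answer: -529243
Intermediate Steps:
T = 529557 (T = 25217*21 = 529557)
z(1688, n(-10)) - T = 314 - 1*529557 = 314 - 529557 = -529243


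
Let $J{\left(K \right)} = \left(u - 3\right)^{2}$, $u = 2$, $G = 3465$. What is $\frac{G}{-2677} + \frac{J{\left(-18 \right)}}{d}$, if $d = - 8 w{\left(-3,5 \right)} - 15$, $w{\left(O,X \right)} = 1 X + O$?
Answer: $- \frac{110092}{82987} \approx -1.3266$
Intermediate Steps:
$w{\left(O,X \right)} = O + X$ ($w{\left(O,X \right)} = X + O = O + X$)
$J{\left(K \right)} = 1$ ($J{\left(K \right)} = \left(2 - 3\right)^{2} = \left(-1\right)^{2} = 1$)
$d = -31$ ($d = - 8 \left(-3 + 5\right) - 15 = \left(-8\right) 2 - 15 = -16 - 15 = -31$)
$\frac{G}{-2677} + \frac{J{\left(-18 \right)}}{d} = \frac{3465}{-2677} + 1 \frac{1}{-31} = 3465 \left(- \frac{1}{2677}\right) + 1 \left(- \frac{1}{31}\right) = - \frac{3465}{2677} - \frac{1}{31} = - \frac{110092}{82987}$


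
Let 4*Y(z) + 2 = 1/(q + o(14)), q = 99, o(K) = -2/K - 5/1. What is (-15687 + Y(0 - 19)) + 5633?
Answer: -26423219/2628 ≈ -10055.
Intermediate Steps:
o(K) = -5 - 2/K (o(K) = -2/K - 5*1 = -2/K - 5 = -5 - 2/K)
Y(z) = -1307/2628 (Y(z) = -½ + 1/(4*(99 + (-5 - 2/14))) = -½ + 1/(4*(99 + (-5 - 2*1/14))) = -½ + 1/(4*(99 + (-5 - ⅐))) = -½ + 1/(4*(99 - 36/7)) = -½ + 1/(4*(657/7)) = -½ + (¼)*(7/657) = -½ + 7/2628 = -1307/2628)
(-15687 + Y(0 - 19)) + 5633 = (-15687 - 1307/2628) + 5633 = -41226743/2628 + 5633 = -26423219/2628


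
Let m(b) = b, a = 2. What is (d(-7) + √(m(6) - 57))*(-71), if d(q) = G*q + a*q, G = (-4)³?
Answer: -30814 - 71*I*√51 ≈ -30814.0 - 507.04*I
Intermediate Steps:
G = -64
d(q) = -62*q (d(q) = -64*q + 2*q = -62*q)
(d(-7) + √(m(6) - 57))*(-71) = (-62*(-7) + √(6 - 57))*(-71) = (434 + √(-51))*(-71) = (434 + I*√51)*(-71) = -30814 - 71*I*√51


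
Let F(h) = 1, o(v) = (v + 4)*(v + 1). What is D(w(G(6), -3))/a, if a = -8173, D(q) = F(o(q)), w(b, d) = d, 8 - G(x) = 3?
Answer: -1/8173 ≈ -0.00012235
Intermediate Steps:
o(v) = (1 + v)*(4 + v) (o(v) = (4 + v)*(1 + v) = (1 + v)*(4 + v))
G(x) = 5 (G(x) = 8 - 1*3 = 8 - 3 = 5)
D(q) = 1
D(w(G(6), -3))/a = 1/(-8173) = 1*(-1/8173) = -1/8173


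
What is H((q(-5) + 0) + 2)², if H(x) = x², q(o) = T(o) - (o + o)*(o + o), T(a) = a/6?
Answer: 123657019201/1296 ≈ 9.5414e+7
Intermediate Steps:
T(a) = a/6 (T(a) = a*(⅙) = a/6)
q(o) = -4*o² + o/6 (q(o) = o/6 - (o + o)*(o + o) = o/6 - 2*o*2*o = o/6 - 4*o² = -4*o² + o/6)
H((q(-5) + 0) + 2)² = ((((⅙)*(-5)*(1 - 24*(-5)) + 0) + 2)²)² = ((((⅙)*(-5)*(1 + 120) + 0) + 2)²)² = ((((⅙)*(-5)*121 + 0) + 2)²)² = (((-605/6 + 0) + 2)²)² = ((-605/6 + 2)²)² = ((-593/6)²)² = (351649/36)² = 123657019201/1296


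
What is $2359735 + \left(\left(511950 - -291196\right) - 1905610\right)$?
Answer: $1257271$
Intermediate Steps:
$2359735 + \left(\left(511950 - -291196\right) - 1905610\right) = 2359735 + \left(\left(511950 + 291196\right) - 1905610\right) = 2359735 + \left(803146 - 1905610\right) = 2359735 - 1102464 = 1257271$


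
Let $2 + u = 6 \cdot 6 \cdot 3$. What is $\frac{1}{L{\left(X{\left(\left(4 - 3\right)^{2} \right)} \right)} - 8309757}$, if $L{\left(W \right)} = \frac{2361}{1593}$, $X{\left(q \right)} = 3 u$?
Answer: $- \frac{531}{4412480180} \approx -1.2034 \cdot 10^{-7}$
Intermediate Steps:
$u = 106$ ($u = -2 + 6 \cdot 6 \cdot 3 = -2 + 36 \cdot 3 = -2 + 108 = 106$)
$X{\left(q \right)} = 318$ ($X{\left(q \right)} = 3 \cdot 106 = 318$)
$L{\left(W \right)} = \frac{787}{531}$ ($L{\left(W \right)} = 2361 \cdot \frac{1}{1593} = \frac{787}{531}$)
$\frac{1}{L{\left(X{\left(\left(4 - 3\right)^{2} \right)} \right)} - 8309757} = \frac{1}{\frac{787}{531} - 8309757} = \frac{1}{- \frac{4412480180}{531}} = - \frac{531}{4412480180}$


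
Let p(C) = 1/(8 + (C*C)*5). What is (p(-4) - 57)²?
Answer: 25150225/7744 ≈ 3247.7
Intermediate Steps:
p(C) = 1/(8 + 5*C²) (p(C) = 1/(8 + C²*5) = 1/(8 + 5*C²))
(p(-4) - 57)² = (1/(8 + 5*(-4)²) - 57)² = (1/(8 + 5*16) - 57)² = (1/(8 + 80) - 57)² = (1/88 - 57)² = (-5015/88)² = 25150225/7744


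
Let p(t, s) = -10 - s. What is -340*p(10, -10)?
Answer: 0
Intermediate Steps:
-340*p(10, -10) = -340*(-10 - 1*(-10)) = -340*(-10 + 10) = -340*0 = 0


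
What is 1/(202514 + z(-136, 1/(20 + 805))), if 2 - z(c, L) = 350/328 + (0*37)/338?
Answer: 164/33212449 ≈ 4.9379e-6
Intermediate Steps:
z(c, L) = 153/164 (z(c, L) = 2 - (350/328 + (0*37)/338) = 2 - (350*(1/328) + 0*(1/338)) = 2 - (175/164 + 0) = 2 - 1*175/164 = 2 - 175/164 = 153/164)
1/(202514 + z(-136, 1/(20 + 805))) = 1/(202514 + 153/164) = 1/(33212449/164) = 164/33212449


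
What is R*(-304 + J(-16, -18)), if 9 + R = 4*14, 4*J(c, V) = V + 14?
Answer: -14335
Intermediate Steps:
J(c, V) = 7/2 + V/4 (J(c, V) = (V + 14)/4 = (14 + V)/4 = 7/2 + V/4)
R = 47 (R = -9 + 4*14 = -9 + 56 = 47)
R*(-304 + J(-16, -18)) = 47*(-304 + (7/2 + (¼)*(-18))) = 47*(-304 + (7/2 - 9/2)) = 47*(-304 - 1) = 47*(-305) = -14335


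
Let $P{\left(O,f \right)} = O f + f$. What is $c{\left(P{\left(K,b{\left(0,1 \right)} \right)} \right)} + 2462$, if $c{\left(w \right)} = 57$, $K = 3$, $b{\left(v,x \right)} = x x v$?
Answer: $2519$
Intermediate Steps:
$b{\left(v,x \right)} = v x^{2}$ ($b{\left(v,x \right)} = x^{2} v = v x^{2}$)
$P{\left(O,f \right)} = f + O f$
$c{\left(P{\left(K,b{\left(0,1 \right)} \right)} \right)} + 2462 = 57 + 2462 = 2519$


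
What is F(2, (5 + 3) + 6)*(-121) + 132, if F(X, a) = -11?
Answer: 1463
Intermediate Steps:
F(2, (5 + 3) + 6)*(-121) + 132 = -11*(-121) + 132 = 1331 + 132 = 1463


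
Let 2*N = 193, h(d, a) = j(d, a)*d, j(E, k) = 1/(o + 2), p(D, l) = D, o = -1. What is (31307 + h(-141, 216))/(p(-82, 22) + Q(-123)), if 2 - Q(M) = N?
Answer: -62332/353 ≈ -176.58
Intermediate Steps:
j(E, k) = 1 (j(E, k) = 1/(-1 + 2) = 1/1 = 1)
h(d, a) = d (h(d, a) = 1*d = d)
N = 193/2 (N = (1/2)*193 = 193/2 ≈ 96.500)
Q(M) = -189/2 (Q(M) = 2 - 1*193/2 = 2 - 193/2 = -189/2)
(31307 + h(-141, 216))/(p(-82, 22) + Q(-123)) = (31307 - 141)/(-82 - 189/2) = 31166/(-353/2) = 31166*(-2/353) = -62332/353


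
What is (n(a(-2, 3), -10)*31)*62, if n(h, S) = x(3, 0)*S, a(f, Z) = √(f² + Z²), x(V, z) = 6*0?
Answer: 0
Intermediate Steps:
x(V, z) = 0
a(f, Z) = √(Z² + f²)
n(h, S) = 0 (n(h, S) = 0*S = 0)
(n(a(-2, 3), -10)*31)*62 = (0*31)*62 = 0*62 = 0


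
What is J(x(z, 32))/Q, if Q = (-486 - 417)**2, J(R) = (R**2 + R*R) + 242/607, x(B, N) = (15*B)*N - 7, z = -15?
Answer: 63056190928/494953263 ≈ 127.40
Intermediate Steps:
x(B, N) = -7 + 15*B*N (x(B, N) = 15*B*N - 7 = -7 + 15*B*N)
J(R) = 242/607 + 2*R**2 (J(R) = (R**2 + R**2) + 242*(1/607) = 2*R**2 + 242/607 = 242/607 + 2*R**2)
Q = 815409 (Q = (-903)**2 = 815409)
J(x(z, 32))/Q = (242/607 + 2*(-7 + 15*(-15)*32)**2)/815409 = (242/607 + 2*(-7 - 7200)**2)*(1/815409) = (242/607 + 2*(-7207)**2)*(1/815409) = (242/607 + 2*51940849)*(1/815409) = (242/607 + 103881698)*(1/815409) = (63056190928/607)*(1/815409) = 63056190928/494953263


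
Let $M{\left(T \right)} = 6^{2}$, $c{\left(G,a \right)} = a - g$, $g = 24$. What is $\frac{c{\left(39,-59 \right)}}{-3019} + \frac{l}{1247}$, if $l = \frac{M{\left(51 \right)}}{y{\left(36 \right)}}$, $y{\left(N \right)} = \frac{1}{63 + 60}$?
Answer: $\frac{13471633}{3764693} \approx 3.5784$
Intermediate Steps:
$c{\left(G,a \right)} = -24 + a$ ($c{\left(G,a \right)} = a - 24 = -24 + a$)
$y{\left(N \right)} = \frac{1}{123}$
$M{\left(T \right)} = 36$
$l = 4428$ ($l = 36 \frac{1}{\frac{1}{123}} = 36 \cdot 123 = 4428$)
$\frac{c{\left(39,-59 \right)}}{-3019} + \frac{l}{1247} = \frac{-24 - 59}{-3019} + \frac{4428}{1247} = \left(-83\right) \left(- \frac{1}{3019}\right) + 4428 \cdot \frac{1}{1247} = \frac{83}{3019} + \frac{4428}{1247} = \frac{13471633}{3764693}$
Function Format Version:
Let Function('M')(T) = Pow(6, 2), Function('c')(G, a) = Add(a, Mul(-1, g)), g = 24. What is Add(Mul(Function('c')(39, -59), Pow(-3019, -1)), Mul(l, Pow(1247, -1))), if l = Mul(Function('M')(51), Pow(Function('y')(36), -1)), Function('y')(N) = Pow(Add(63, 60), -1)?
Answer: Rational(13471633, 3764693) ≈ 3.5784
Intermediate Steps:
Function('c')(G, a) = Add(-24, a) (Function('c')(G, a) = Add(a, Mul(-1, 24)) = Add(a, -24) = Add(-24, a))
Function('y')(N) = Rational(1, 123) (Function('y')(N) = Pow(123, -1) = Rational(1, 123))
Function('M')(T) = 36
l = 4428 (l = Mul(36, Pow(Rational(1, 123), -1)) = Mul(36, 123) = 4428)
Add(Mul(Function('c')(39, -59), Pow(-3019, -1)), Mul(l, Pow(1247, -1))) = Add(Mul(Add(-24, -59), Pow(-3019, -1)), Mul(4428, Pow(1247, -1))) = Add(Mul(-83, Rational(-1, 3019)), Mul(4428, Rational(1, 1247))) = Add(Rational(83, 3019), Rational(4428, 1247)) = Rational(13471633, 3764693)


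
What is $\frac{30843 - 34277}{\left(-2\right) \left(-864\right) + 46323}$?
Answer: $- \frac{3434}{48051} \approx -0.071466$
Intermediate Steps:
$\frac{30843 - 34277}{\left(-2\right) \left(-864\right) + 46323} = - \frac{3434}{1728 + 46323} = - \frac{3434}{48051}$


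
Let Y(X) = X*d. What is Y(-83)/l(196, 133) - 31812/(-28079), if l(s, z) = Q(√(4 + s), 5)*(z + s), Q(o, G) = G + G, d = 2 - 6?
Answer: 56991854/46189955 ≈ 1.2339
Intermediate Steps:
d = -4
Q(o, G) = 2*G
l(s, z) = 10*s + 10*z (l(s, z) = (2*5)*(z + s) = 10*(s + z) = 10*s + 10*z)
Y(X) = -4*X (Y(X) = X*(-4) = -4*X)
Y(-83)/l(196, 133) - 31812/(-28079) = (-4*(-83))/(10*196 + 10*133) - 31812/(-28079) = 332/(1960 + 1330) - 31812*(-1/28079) = 332/3290 + 31812/28079 = 332*(1/3290) + 31812/28079 = 166/1645 + 31812/28079 = 56991854/46189955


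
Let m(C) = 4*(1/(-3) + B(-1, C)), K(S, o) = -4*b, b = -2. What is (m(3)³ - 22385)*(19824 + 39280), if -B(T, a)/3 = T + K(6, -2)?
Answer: -1027322736544/27 ≈ -3.8049e+10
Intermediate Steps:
K(S, o) = 8 (K(S, o) = -4*(-2) = 8)
B(T, a) = -24 - 3*T (B(T, a) = -3*(T + 8) = -3*(8 + T) = -24 - 3*T)
m(C) = -256/3 (m(C) = 4*(1/(-3) + (-24 - 3*(-1))) = 4*(-⅓ + (-24 + 3)) = 4*(-⅓ - 21) = 4*(-64/3) = -256/3)
(m(3)³ - 22385)*(19824 + 39280) = ((-256/3)³ - 22385)*(19824 + 39280) = (-16777216/27 - 22385)*59104 = -17381611/27*59104 = -1027322736544/27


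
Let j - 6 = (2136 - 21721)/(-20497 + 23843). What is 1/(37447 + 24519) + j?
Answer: 7607163/51834559 ≈ 0.14676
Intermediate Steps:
j = 491/3346 (j = 6 + (2136 - 21721)/(-20497 + 23843) = 6 - 19585/3346 = 491/3346 ≈ 0.14674)
1/(37447 + 24519) + j = 1/(37447 + 24519) + 491/3346 = 1/61966 + 491/3346 = 7607163/51834559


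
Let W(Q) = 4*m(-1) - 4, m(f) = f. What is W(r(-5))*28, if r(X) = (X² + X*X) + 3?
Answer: -224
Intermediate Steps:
r(X) = 3 + 2*X² (r(X) = (X² + X²) + 3 = 2*X² + 3 = 3 + 2*X²)
W(Q) = -8 (W(Q) = 4*(-1) - 4 = -4 - 4 = -8)
W(r(-5))*28 = -8*28 = -224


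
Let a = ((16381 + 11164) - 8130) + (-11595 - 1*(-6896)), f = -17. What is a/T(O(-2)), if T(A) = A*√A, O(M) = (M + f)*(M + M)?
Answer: 3679*√19/722 ≈ 22.211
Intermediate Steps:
O(M) = 2*M*(-17 + M) (O(M) = (M - 17)*(M + M) = (-17 + M)*(2*M) = 2*M*(-17 + M))
a = 14716 (a = (27545 - 8130) + (-11595 + 6896) = 19415 - 4699 = 14716)
T(A) = A^(3/2)
a/T(O(-2)) = 14716/((2*(-2)*(-17 - 2))^(3/2)) = 14716/((2*(-2)*(-19))^(3/2)) = 14716/(76^(3/2)) = 14716/((152*√19)) = 14716*(√19/2888) = 3679*√19/722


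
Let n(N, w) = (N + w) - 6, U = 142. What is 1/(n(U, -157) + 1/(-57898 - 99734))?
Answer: -157632/3310273 ≈ -0.047619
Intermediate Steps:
n(N, w) = -6 + N + w
1/(n(U, -157) + 1/(-57898 - 99734)) = 1/((-6 + 142 - 157) + 1/(-57898 - 99734)) = 1/(-21 + 1/(-157632)) = 1/(-21 - 1/157632) = 1/(-3310273/157632) = -157632/3310273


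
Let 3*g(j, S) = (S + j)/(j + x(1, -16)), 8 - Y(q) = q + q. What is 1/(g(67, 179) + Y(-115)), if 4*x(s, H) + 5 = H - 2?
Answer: 245/58638 ≈ 0.0041782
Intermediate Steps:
Y(q) = 8 - 2*q (Y(q) = 8 - (q + q) = 8 - 2*q)
x(s, H) = -7/4 + H/4 (x(s, H) = -5/4 + (H - 2)/4 = -5/4 + (-2 + H)/4 = -5/4 + (-1/2 + H/4) = -7/4 + H/4)
g(j, S) = (S + j)/(3*(-23/4 + j)) (g(j, S) = ((S + j)/(j + (-7/4 + (1/4)*(-16))))/3 = ((S + j)/(j + (-7/4 - 4)))/3 = ((S + j)/(j - 23/4))/3 = ((S + j)/(-23/4 + j))/3 = (S + j)/(3*(-23/4 + j)))
1/(g(67, 179) + Y(-115)) = 1/(4*(179 + 67)/(3*(-23 + 4*67)) + (8 - 2*(-115))) = 1/((4/3)*246/(-23 + 268) + (8 + 230)) = 1/((4/3)*246/245 + 238) = 1/((4/3)*(1/245)*246 + 238) = 1/(328/245 + 238) = 1/(58638/245) = 245/58638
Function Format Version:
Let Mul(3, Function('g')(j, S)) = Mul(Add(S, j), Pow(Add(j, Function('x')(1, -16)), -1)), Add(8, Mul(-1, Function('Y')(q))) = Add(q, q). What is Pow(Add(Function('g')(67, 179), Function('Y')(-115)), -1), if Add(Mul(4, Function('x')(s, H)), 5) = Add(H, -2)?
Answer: Rational(245, 58638) ≈ 0.0041782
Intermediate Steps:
Function('Y')(q) = Add(8, Mul(-2, q)) (Function('Y')(q) = Add(8, Mul(-1, Add(q, q))) = Add(8, Mul(-1, Mul(2, q))) = Add(8, Mul(-2, q)))
Function('x')(s, H) = Add(Rational(-7, 4), Mul(Rational(1, 4), H)) (Function('x')(s, H) = Add(Rational(-5, 4), Mul(Rational(1, 4), Add(H, -2))) = Add(Rational(-5, 4), Mul(Rational(1, 4), Add(-2, H))) = Add(Rational(-5, 4), Add(Rational(-1, 2), Mul(Rational(1, 4), H))) = Add(Rational(-7, 4), Mul(Rational(1, 4), H)))
Function('g')(j, S) = Mul(Rational(1, 3), Pow(Add(Rational(-23, 4), j), -1), Add(S, j)) (Function('g')(j, S) = Mul(Rational(1, 3), Mul(Add(S, j), Pow(Add(j, Add(Rational(-7, 4), Mul(Rational(1, 4), -16))), -1))) = Mul(Rational(1, 3), Mul(Add(S, j), Pow(Add(j, Add(Rational(-7, 4), -4)), -1))) = Mul(Rational(1, 3), Mul(Add(S, j), Pow(Add(j, Rational(-23, 4)), -1))) = Mul(Rational(1, 3), Mul(Add(S, j), Pow(Add(Rational(-23, 4), j), -1))) = Mul(Rational(1, 3), Mul(Pow(Add(Rational(-23, 4), j), -1), Add(S, j))) = Mul(Rational(1, 3), Pow(Add(Rational(-23, 4), j), -1), Add(S, j)))
Pow(Add(Function('g')(67, 179), Function('Y')(-115)), -1) = Pow(Add(Mul(Rational(4, 3), Pow(Add(-23, Mul(4, 67)), -1), Add(179, 67)), Add(8, Mul(-2, -115))), -1) = Pow(Add(Mul(Rational(4, 3), Pow(Add(-23, 268), -1), 246), Add(8, 230)), -1) = Pow(Add(Mul(Rational(4, 3), Pow(245, -1), 246), 238), -1) = Pow(Add(Mul(Rational(4, 3), Rational(1, 245), 246), 238), -1) = Pow(Add(Rational(328, 245), 238), -1) = Pow(Rational(58638, 245), -1) = Rational(245, 58638)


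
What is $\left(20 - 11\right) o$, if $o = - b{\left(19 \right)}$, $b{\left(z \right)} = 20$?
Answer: $-180$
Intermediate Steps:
$o = -20$ ($o = \left(-1\right) 20 = -20$)
$\left(20 - 11\right) o = \left(20 - 11\right) \left(-20\right) = 9 \left(-20\right) = -180$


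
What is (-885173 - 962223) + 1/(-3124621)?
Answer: -5772412336917/3124621 ≈ -1.8474e+6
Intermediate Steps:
(-885173 - 962223) + 1/(-3124621) = -1847396 - 1/3124621 = -5772412336917/3124621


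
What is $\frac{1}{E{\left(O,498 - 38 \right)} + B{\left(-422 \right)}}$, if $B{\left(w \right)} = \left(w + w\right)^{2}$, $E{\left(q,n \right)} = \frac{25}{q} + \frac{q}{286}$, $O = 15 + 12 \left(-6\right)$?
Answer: $\frac{16302}{11612491073} \approx 1.4038 \cdot 10^{-6}$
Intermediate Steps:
$O = -57$ ($O = 15 - 72 = -57$)
$E{\left(q,n \right)} = \frac{25}{q} + \frac{q}{286}$ ($E{\left(q,n \right)} = \frac{25}{q} + q \frac{1}{286} = \frac{25}{q} + \frac{q}{286}$)
$B{\left(w \right)} = 4 w^{2}$ ($B{\left(w \right)} = \left(2 w\right)^{2} = 4 w^{2}$)
$\frac{1}{E{\left(O,498 - 38 \right)} + B{\left(-422 \right)}} = \frac{1}{\left(\frac{25}{-57} + \frac{1}{286} \left(-57\right)\right) + 4 \left(-422\right)^{2}} = \frac{1}{\left(25 \left(- \frac{1}{57}\right) - \frac{57}{286}\right) + 4 \cdot 178084} = \frac{1}{\left(- \frac{25}{57} - \frac{57}{286}\right) + 712336} = \frac{1}{- \frac{10399}{16302} + 712336} = \frac{1}{\frac{11612491073}{16302}} = \frac{16302}{11612491073}$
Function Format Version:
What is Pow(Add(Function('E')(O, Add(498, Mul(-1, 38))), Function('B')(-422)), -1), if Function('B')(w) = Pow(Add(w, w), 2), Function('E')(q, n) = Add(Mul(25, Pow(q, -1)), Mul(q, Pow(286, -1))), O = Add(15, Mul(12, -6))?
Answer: Rational(16302, 11612491073) ≈ 1.4038e-6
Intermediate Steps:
O = -57 (O = Add(15, -72) = -57)
Function('E')(q, n) = Add(Mul(25, Pow(q, -1)), Mul(Rational(1, 286), q)) (Function('E')(q, n) = Add(Mul(25, Pow(q, -1)), Mul(q, Rational(1, 286))) = Add(Mul(25, Pow(q, -1)), Mul(Rational(1, 286), q)))
Function('B')(w) = Mul(4, Pow(w, 2)) (Function('B')(w) = Pow(Mul(2, w), 2) = Mul(4, Pow(w, 2)))
Pow(Add(Function('E')(O, Add(498, Mul(-1, 38))), Function('B')(-422)), -1) = Pow(Add(Add(Mul(25, Pow(-57, -1)), Mul(Rational(1, 286), -57)), Mul(4, Pow(-422, 2))), -1) = Pow(Add(Add(Mul(25, Rational(-1, 57)), Rational(-57, 286)), Mul(4, 178084)), -1) = Pow(Add(Add(Rational(-25, 57), Rational(-57, 286)), 712336), -1) = Pow(Add(Rational(-10399, 16302), 712336), -1) = Pow(Rational(11612491073, 16302), -1) = Rational(16302, 11612491073)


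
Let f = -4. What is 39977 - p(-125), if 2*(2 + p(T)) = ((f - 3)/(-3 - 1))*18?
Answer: 159853/4 ≈ 39963.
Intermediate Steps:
p(T) = 55/4 (p(T) = -2 + (((-4 - 3)/(-3 - 1))*18)/2 = -2 + (-7/(-4)*18)/2 = -2 + (-7*(-1/4)*18)/2 = -2 + ((7/4)*18)/2 = -2 + (1/2)*(63/2) = -2 + 63/4 = 55/4)
39977 - p(-125) = 39977 - 1*55/4 = 39977 - 55/4 = 159853/4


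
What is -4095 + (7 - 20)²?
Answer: -3926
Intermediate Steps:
-4095 + (7 - 20)² = -4095 + (-13)² = -4095 + 169 = -3926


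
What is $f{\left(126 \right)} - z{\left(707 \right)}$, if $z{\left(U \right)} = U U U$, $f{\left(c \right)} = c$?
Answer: $-353393117$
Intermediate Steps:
$z{\left(U \right)} = U^{3}$ ($z{\left(U \right)} = U^{2} U = U^{3}$)
$f{\left(126 \right)} - z{\left(707 \right)} = 126 - 707^{3} = 126 - 353393243 = -353393117$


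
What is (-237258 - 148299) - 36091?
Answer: -421648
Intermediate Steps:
(-237258 - 148299) - 36091 = -385557 - 36091 = -421648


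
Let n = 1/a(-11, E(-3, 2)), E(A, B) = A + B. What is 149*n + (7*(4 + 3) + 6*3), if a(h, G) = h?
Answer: 588/11 ≈ 53.455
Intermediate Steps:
n = -1/11 (n = 1/(-11) = -1/11 ≈ -0.090909)
149*n + (7*(4 + 3) + 6*3) = 149*(-1/11) + (7*(4 + 3) + 6*3) = -149/11 + (7*7 + 18) = -149/11 + (49 + 18) = -149/11 + 67 = 588/11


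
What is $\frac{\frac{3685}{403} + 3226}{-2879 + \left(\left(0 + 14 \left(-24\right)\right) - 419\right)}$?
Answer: $- \frac{1303763}{1464502} \approx -0.89024$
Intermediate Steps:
$\frac{\frac{3685}{403} + 3226}{-2879 + \left(\left(0 + 14 \left(-24\right)\right) - 419\right)} = \frac{3685 \cdot \frac{1}{403} + 3226}{-2879 + \left(\left(0 - 336\right) - 419\right)} = \frac{\frac{3685}{403} + 3226}{-2879 - 755} = \frac{1303763}{403 \left(-2879 - 755\right)} = \frac{1303763}{403 \left(-3634\right)} = \frac{1303763}{403} \left(- \frac{1}{3634}\right) = - \frac{1303763}{1464502}$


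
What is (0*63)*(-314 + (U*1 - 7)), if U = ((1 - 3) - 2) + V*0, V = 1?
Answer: 0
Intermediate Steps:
U = -4 (U = ((1 - 3) - 2) + 1*0 = (-2 - 2) + 0 = -4 + 0 = -4)
(0*63)*(-314 + (U*1 - 7)) = (0*63)*(-314 + (-4*1 - 7)) = 0*(-314 + (-4 - 7)) = 0*(-314 - 11) = 0*(-325) = 0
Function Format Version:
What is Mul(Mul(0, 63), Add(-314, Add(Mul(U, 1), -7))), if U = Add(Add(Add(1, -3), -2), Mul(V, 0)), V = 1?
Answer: 0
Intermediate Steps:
U = -4 (U = Add(Add(Add(1, -3), -2), Mul(1, 0)) = Add(Add(-2, -2), 0) = Add(-4, 0) = -4)
Mul(Mul(0, 63), Add(-314, Add(Mul(U, 1), -7))) = Mul(Mul(0, 63), Add(-314, Add(Mul(-4, 1), -7))) = Mul(0, Add(-314, Add(-4, -7))) = Mul(0, Add(-314, -11)) = Mul(0, -325) = 0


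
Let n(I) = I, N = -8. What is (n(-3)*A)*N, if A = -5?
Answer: -120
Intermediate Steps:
(n(-3)*A)*N = -3*(-5)*(-8) = 15*(-8) = -120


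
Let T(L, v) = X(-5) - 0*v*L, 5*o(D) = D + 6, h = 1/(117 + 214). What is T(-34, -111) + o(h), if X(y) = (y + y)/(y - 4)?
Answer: 34433/14895 ≈ 2.3117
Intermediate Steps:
X(y) = 2*y/(-4 + y) (X(y) = (2*y)/(-4 + y) = 2*y/(-4 + y))
h = 1/331 ≈ 0.0030211
o(D) = 6/5 + D/5 (o(D) = (D + 6)/5 = (6 + D)/5 = 6/5 + D/5)
T(L, v) = 10/9 (T(L, v) = 2*(-5)/(-4 - 5) - 0*v*L = 2*(-5)/(-9) - 0*L = 2*(-5)*(-⅑) - 1*0 = 10/9 + 0 = 10/9)
T(-34, -111) + o(h) = 10/9 + (6/5 + (⅕)*(1/331)) = 10/9 + (6/5 + 1/1655) = 10/9 + 1987/1655 = 34433/14895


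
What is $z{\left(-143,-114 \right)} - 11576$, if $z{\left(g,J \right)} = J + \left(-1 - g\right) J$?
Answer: $-27878$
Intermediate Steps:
$z{\left(g,J \right)} = J + J \left(-1 - g\right)$
$z{\left(-143,-114 \right)} - 11576 = \left(-1\right) \left(-114\right) \left(-143\right) - 11576 = -16302 - 11576 = -27878$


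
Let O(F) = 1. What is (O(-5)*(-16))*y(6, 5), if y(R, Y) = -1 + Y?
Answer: -64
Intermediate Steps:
(O(-5)*(-16))*y(6, 5) = (1*(-16))*(-1 + 5) = -16*4 = -64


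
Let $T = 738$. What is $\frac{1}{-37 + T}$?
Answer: $\frac{1}{701} \approx 0.0014265$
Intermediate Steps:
$\frac{1}{-37 + T} = \frac{1}{-37 + 738} = \frac{1}{701}$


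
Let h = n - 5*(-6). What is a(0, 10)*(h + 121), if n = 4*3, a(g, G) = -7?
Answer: -1141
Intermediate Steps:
n = 12
h = 42 (h = 12 - 5*(-6) = 12 + 30 = 42)
a(0, 10)*(h + 121) = -7*(42 + 121) = -7*163 = -1141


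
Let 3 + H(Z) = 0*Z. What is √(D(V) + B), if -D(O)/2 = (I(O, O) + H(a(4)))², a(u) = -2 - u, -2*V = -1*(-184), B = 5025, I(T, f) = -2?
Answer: 5*√199 ≈ 70.534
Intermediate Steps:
V = -92 (V = -(-1)*(-184)/2 = -½*184 = -92)
H(Z) = -3 (H(Z) = -3 + 0*Z = -3 + 0 = -3)
D(O) = -50 (D(O) = -2*(-2 - 3)² = -2*(-5)² = -2*25 = -50)
√(D(V) + B) = √(-50 + 5025) = √4975 = 5*√199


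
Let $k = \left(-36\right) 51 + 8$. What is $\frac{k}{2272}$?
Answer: $- \frac{457}{568} \approx -0.80458$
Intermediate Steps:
$k = -1828$ ($k = -1836 + 8 = -1828$)
$\frac{k}{2272} = - \frac{1828}{2272} = \left(-1828\right) \frac{1}{2272} = - \frac{457}{568}$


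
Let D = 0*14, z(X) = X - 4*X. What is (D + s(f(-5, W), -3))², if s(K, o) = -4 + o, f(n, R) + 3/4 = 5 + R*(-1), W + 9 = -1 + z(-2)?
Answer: 49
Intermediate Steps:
z(X) = -3*X
W = -4 (W = -9 + (-1 - 3*(-2)) = -9 + (-1 + 6) = -9 + 5 = -4)
f(n, R) = 17/4 - R (f(n, R) = -¾ + (5 + R*(-1)) = -¾ + (5 - R) = 17/4 - R)
D = 0
(D + s(f(-5, W), -3))² = (0 + (-4 - 3))² = (0 - 7)² = (-7)² = 49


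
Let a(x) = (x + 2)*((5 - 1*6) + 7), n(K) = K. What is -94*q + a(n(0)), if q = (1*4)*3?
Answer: -1116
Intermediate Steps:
a(x) = 12 + 6*x (a(x) = (2 + x)*((5 - 6) + 7) = (2 + x)*(-1 + 7) = (2 + x)*6 = 12 + 6*x)
q = 12 (q = 4*3 = 12)
-94*q + a(n(0)) = -94*12 + (12 + 6*0) = -1128 + (12 + 0) = -1128 + 12 = -1116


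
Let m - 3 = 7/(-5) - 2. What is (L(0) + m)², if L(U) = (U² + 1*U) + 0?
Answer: 4/25 ≈ 0.16000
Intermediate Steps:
L(U) = U + U² (L(U) = (U² + U) + 0 = (U + U²) + 0 = U + U²)
m = -⅖ (m = 3 + (7/(-5) - 2) = 3 + (7*(-⅕) - 2) = 3 + (-7/5 - 2) = 3 - 17/5 = -⅖ ≈ -0.40000)
(L(0) + m)² = (0*(1 + 0) - ⅖)² = (0*1 - ⅖)² = (0 - ⅖)² = (-⅖)² = 4/25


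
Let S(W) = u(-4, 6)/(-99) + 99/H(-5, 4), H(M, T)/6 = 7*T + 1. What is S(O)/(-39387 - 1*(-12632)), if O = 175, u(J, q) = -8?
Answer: -3731/153627210 ≈ -2.4286e-5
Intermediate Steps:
H(M, T) = 6 + 42*T (H(M, T) = 6*(7*T + 1) = 6*(1 + 7*T) = 6 + 42*T)
S(W) = 3731/5742 (S(W) = -8/(-99) + 99/(6 + 42*4) = -8*(-1/99) + 99/(6 + 168) = 8/99 + 99/174 = 8/99 + 99*(1/174) = 8/99 + 33/58 = 3731/5742)
S(O)/(-39387 - 1*(-12632)) = 3731/(5742*(-39387 - 1*(-12632))) = 3731/(5742*(-39387 + 12632)) = (3731/5742)/(-26755) = (3731/5742)*(-1/26755) = -3731/153627210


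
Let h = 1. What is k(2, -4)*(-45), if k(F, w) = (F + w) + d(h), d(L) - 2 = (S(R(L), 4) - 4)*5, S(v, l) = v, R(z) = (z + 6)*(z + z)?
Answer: -2250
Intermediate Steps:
R(z) = 2*z*(6 + z) (R(z) = (6 + z)*(2*z) = 2*z*(6 + z))
d(L) = -18 + 10*L*(6 + L) (d(L) = 2 + (2*L*(6 + L) - 4)*5 = 2 + (-4 + 2*L*(6 + L))*5 = 2 + (-20 + 10*L*(6 + L)) = -18 + 10*L*(6 + L))
k(F, w) = 52 + F + w (k(F, w) = (F + w) + (-18 + 10*1*(6 + 1)) = (F + w) + (-18 + 10*1*7) = (F + w) + (-18 + 70) = (F + w) + 52 = 52 + F + w)
k(2, -4)*(-45) = (52 + 2 - 4)*(-45) = 50*(-45) = -2250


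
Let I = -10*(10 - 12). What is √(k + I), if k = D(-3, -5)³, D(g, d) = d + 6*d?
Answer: I*√42855 ≈ 207.01*I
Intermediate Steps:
D(g, d) = 7*d
I = 20 (I = -10*(-2) = 20)
k = -42875 (k = (7*(-5))³ = (-35)³ = -42875)
√(k + I) = √(-42875 + 20) = √(-42855) = I*√42855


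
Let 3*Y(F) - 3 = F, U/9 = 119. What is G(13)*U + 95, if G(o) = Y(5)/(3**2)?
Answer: 1237/3 ≈ 412.33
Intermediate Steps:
U = 1071 (U = 9*119 = 1071)
Y(F) = 1 + F/3
G(o) = 8/27 (G(o) = (1 + (1/3)*5)/(3**2) = (1 + 5/3)/9 = (8/3)*(1/9) = 8/27)
G(13)*U + 95 = (8/27)*1071 + 95 = 952/3 + 95 = 1237/3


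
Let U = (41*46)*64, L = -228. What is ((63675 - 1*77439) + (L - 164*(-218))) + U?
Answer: 142464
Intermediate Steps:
U = 120704 (U = 1886*64 = 120704)
((63675 - 1*77439) + (L - 164*(-218))) + U = ((63675 - 1*77439) + (-228 - 164*(-218))) + 120704 = ((63675 - 77439) + (-228 + 35752)) + 120704 = (-13764 + 35524) + 120704 = 21760 + 120704 = 142464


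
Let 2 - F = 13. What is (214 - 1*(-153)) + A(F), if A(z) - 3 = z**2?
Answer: 491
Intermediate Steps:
F = -11 (F = 2 - 1*13 = 2 - 13 = -11)
A(z) = 3 + z**2
(214 - 1*(-153)) + A(F) = (214 - 1*(-153)) + (3 + (-11)**2) = (214 + 153) + (3 + 121) = 367 + 124 = 491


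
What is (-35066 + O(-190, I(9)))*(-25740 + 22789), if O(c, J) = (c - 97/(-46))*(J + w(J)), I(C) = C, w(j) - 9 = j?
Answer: 5448717547/46 ≈ 1.1845e+8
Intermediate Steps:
w(j) = 9 + j
O(c, J) = (9 + 2*J)*(97/46 + c) (O(c, J) = (c - 97/(-46))*(J + (9 + J)) = (c - 97*(-1/46))*(9 + 2*J) = (c + 97/46)*(9 + 2*J) = (97/46 + c)*(9 + 2*J) = (9 + 2*J)*(97/46 + c))
(-35066 + O(-190, I(9)))*(-25740 + 22789) = (-35066 + (873/46 + 9*(-190) + (97/23)*9 + 2*9*(-190)))*(-25740 + 22789) = (-35066 + (873/46 - 1710 + 873/23 - 3420))*(-2951) = (-35066 - 233361/46)*(-2951) = -1846397/46*(-2951) = 5448717547/46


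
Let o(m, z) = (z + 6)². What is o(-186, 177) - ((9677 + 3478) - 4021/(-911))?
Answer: 18520253/911 ≈ 20330.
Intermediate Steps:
o(m, z) = (6 + z)²
o(-186, 177) - ((9677 + 3478) - 4021/(-911)) = (6 + 177)² - ((9677 + 3478) - 4021/(-911)) = 183² - (13155 - 4021*(-1/911)) = 33489 - (13155 + 4021/911) = 33489 - 1*11988226/911 = 33489 - 11988226/911 = 18520253/911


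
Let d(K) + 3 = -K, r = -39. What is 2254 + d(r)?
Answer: 2290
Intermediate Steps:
d(K) = -3 - K
2254 + d(r) = 2254 + (-3 - 1*(-39)) = 2254 + (-3 + 39) = 2254 + 36 = 2290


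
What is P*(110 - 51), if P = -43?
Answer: -2537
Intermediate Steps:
P*(110 - 51) = -43*(110 - 51) = -43*59 = -2537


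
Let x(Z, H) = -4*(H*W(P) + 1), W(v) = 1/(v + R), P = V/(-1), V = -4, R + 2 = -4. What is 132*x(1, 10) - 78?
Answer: 2034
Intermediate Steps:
R = -6 (R = -2 - 4 = -6)
P = 4 (P = -4/(-1) = -4*(-1) = 4)
W(v) = 1/(-6 + v) (W(v) = 1/(v - 6) = 1/(-6 + v))
x(Z, H) = -4 + 2*H (x(Z, H) = -4*(H/(-6 + 4) + 1) = -4*(H/(-2) + 1) = -4*(H*(-½) + 1) = -4*(-H/2 + 1) = -4*(1 - H/2) = -4 + 2*H)
132*x(1, 10) - 78 = 132*(-4 + 2*10) - 78 = 132*(-4 + 20) - 78 = 132*16 - 78 = 2112 - 78 = 2034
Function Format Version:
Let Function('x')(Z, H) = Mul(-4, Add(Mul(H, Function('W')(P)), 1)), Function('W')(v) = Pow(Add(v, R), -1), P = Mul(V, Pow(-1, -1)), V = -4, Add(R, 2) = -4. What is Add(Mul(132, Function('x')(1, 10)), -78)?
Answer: 2034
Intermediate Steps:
R = -6 (R = Add(-2, -4) = -6)
P = 4 (P = Mul(-4, Pow(-1, -1)) = Mul(-4, -1) = 4)
Function('W')(v) = Pow(Add(-6, v), -1) (Function('W')(v) = Pow(Add(v, -6), -1) = Pow(Add(-6, v), -1))
Function('x')(Z, H) = Add(-4, Mul(2, H)) (Function('x')(Z, H) = Mul(-4, Add(Mul(H, Pow(Add(-6, 4), -1)), 1)) = Mul(-4, Add(Mul(H, Pow(-2, -1)), 1)) = Mul(-4, Add(Mul(H, Rational(-1, 2)), 1)) = Mul(-4, Add(Mul(Rational(-1, 2), H), 1)) = Mul(-4, Add(1, Mul(Rational(-1, 2), H))) = Add(-4, Mul(2, H)))
Add(Mul(132, Function('x')(1, 10)), -78) = Add(Mul(132, Add(-4, Mul(2, 10))), -78) = Add(Mul(132, Add(-4, 20)), -78) = Add(Mul(132, 16), -78) = Add(2112, -78) = 2034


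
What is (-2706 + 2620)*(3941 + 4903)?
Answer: -760584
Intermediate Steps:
(-2706 + 2620)*(3941 + 4903) = -86*8844 = -760584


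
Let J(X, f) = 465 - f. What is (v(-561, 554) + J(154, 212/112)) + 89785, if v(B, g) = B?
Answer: 2511239/28 ≈ 89687.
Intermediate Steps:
(v(-561, 554) + J(154, 212/112)) + 89785 = (-561 + (465 - 212/112)) + 89785 = (-561 + (465 - 1*53/28)) + 89785 = (-561 + (465 - 53/28)) + 89785 = (-561 + 12967/28) + 89785 = -2741/28 + 89785 = 2511239/28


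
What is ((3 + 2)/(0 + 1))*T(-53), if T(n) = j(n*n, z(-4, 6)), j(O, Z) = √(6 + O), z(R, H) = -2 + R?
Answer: 5*√2815 ≈ 265.28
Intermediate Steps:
T(n) = √(6 + n²) (T(n) = √(6 + n*n) = √(6 + n²))
((3 + 2)/(0 + 1))*T(-53) = ((3 + 2)/(0 + 1))*√(6 + (-53)²) = (5/1)*√(6 + 2809) = (5*1)*√2815 = 5*√2815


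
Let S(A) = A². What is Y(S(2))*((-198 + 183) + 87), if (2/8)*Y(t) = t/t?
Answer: 288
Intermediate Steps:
Y(t) = 4 (Y(t) = 4*(t/t) = 4*1 = 4)
Y(S(2))*((-198 + 183) + 87) = 4*((-198 + 183) + 87) = 4*(-15 + 87) = 4*72 = 288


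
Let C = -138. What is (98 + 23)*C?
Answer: -16698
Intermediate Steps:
(98 + 23)*C = (98 + 23)*(-138) = 121*(-138) = -16698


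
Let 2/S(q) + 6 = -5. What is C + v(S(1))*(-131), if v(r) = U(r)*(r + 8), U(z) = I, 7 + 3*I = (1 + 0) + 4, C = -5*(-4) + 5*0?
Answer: 23192/33 ≈ 702.79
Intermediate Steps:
S(q) = -2/11 (S(q) = 2/(-6 - 5) = 2/(-11) = 2*(-1/11) = -2/11)
C = 20 (C = 20 + 0 = 20)
I = -2/3 (I = -7/3 + ((1 + 0) + 4)/3 = -7/3 + (1 + 4)/3 = -7/3 + (1/3)*5 = -7/3 + 5/3 = -2/3 ≈ -0.66667)
U(z) = -2/3
v(r) = -16/3 - 2*r/3 (v(r) = -2*(r + 8)/3 = -2*(8 + r)/3 = -16/3 - 2*r/3)
C + v(S(1))*(-131) = 20 + (-16/3 - 2/3*(-2/11))*(-131) = 20 + (-16/3 + 4/33)*(-131) = 20 - 172/33*(-131) = 20 + 22532/33 = 23192/33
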